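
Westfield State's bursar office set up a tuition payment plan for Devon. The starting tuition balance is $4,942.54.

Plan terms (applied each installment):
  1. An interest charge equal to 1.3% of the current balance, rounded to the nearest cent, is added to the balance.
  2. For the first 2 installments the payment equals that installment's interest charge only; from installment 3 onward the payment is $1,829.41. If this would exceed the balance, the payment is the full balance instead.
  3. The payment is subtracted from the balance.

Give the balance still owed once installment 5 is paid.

Installment 1: opening $4,942.54; interest $64.25 → $5,006.79; payment $64.25; balance $4,942.54
Installment 2: opening $4,942.54; interest $64.25 → $5,006.79; payment $64.25; balance $4,942.54
Installment 3: opening $4,942.54; interest $64.25 → $5,006.79; payment $1,829.41; balance $3,177.38
Installment 4: opening $3,177.38; interest $41.31 → $3,218.69; payment $1,829.41; balance $1,389.28
Installment 5: opening $1,389.28; interest $18.06 → $1,407.34; payment $1,407.34; balance $0.00

$0.00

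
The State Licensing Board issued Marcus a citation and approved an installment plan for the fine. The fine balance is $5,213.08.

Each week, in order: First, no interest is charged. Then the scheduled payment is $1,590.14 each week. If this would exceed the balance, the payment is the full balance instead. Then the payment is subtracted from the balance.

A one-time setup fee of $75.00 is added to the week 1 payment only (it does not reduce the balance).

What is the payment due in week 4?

$442.66

# | Opening | Payment | Fee | End bal
1 | $5,213.08 | $1,590.14 | $75.00 | $3,622.94
2 | $3,622.94 | $1,590.14 | — | $2,032.80
3 | $2,032.80 | $1,590.14 | — | $442.66
4 | $442.66 | $442.66 | — | $0.00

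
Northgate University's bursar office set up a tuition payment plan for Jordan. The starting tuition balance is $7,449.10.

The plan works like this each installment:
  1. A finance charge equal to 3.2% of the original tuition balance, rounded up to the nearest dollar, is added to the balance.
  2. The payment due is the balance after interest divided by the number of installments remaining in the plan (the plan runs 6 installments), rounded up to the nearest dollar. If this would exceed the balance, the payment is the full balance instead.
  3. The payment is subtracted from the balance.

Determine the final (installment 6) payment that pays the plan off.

# | Opening | Interest | Payment | End bal
1 | $7,449.10 | $239.00 | $1,282.00 | $6,406.10
2 | $6,406.10 | $239.00 | $1,330.00 | $5,315.10
3 | $5,315.10 | $239.00 | $1,389.00 | $4,165.10
4 | $4,165.10 | $239.00 | $1,469.00 | $2,935.10
5 | $2,935.10 | $239.00 | $1,588.00 | $1,586.10
6 | $1,586.10 | $239.00 | $1,825.10 | $0.00

$1,825.10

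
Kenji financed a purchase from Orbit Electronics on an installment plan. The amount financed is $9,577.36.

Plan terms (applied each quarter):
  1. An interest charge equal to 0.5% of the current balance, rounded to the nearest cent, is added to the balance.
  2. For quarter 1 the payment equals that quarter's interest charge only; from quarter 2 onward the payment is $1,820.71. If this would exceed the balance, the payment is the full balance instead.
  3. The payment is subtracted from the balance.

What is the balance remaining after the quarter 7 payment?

Quarter 1: $9,577.36 +$47.89 interest = $9,625.25; pay $47.89 → $9,577.36
Quarter 2: $9,577.36 +$47.89 interest = $9,625.25; pay $1,820.71 → $7,804.54
Quarter 3: $7,804.54 +$39.02 interest = $7,843.56; pay $1,820.71 → $6,022.85
Quarter 4: $6,022.85 +$30.11 interest = $6,052.96; pay $1,820.71 → $4,232.25
Quarter 5: $4,232.25 +$21.16 interest = $4,253.41; pay $1,820.71 → $2,432.70
Quarter 6: $2,432.70 +$12.16 interest = $2,444.86; pay $1,820.71 → $624.15
Quarter 7: $624.15 +$3.12 interest = $627.27; pay $627.27 → $0.00

$0.00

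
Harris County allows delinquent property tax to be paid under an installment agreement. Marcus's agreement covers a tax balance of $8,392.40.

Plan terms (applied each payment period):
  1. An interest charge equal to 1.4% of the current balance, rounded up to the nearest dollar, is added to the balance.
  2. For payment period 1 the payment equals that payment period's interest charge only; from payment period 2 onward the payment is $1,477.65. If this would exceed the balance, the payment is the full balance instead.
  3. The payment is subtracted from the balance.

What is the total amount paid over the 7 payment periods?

Payment period 1: $8,392.40 +$118.00 interest = $8,510.40; pay $118.00 → $8,392.40
Payment period 2: $8,392.40 +$118.00 interest = $8,510.40; pay $1,477.65 → $7,032.75
Payment period 3: $7,032.75 +$99.00 interest = $7,131.75; pay $1,477.65 → $5,654.10
Payment period 4: $5,654.10 +$80.00 interest = $5,734.10; pay $1,477.65 → $4,256.45
Payment period 5: $4,256.45 +$60.00 interest = $4,316.45; pay $1,477.65 → $2,838.80
Payment period 6: $2,838.80 +$40.00 interest = $2,878.80; pay $1,477.65 → $1,401.15
Payment period 7: $1,401.15 +$20.00 interest = $1,421.15; pay $1,421.15 → $0.00
Total paid: $8,927.40

$8,927.40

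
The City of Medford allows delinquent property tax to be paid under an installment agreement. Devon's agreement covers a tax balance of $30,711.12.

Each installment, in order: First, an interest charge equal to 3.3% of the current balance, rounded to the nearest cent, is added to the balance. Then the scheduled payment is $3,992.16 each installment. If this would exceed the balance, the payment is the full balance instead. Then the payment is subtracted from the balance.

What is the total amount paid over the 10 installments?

$36,009.80

Installment 1: opening $30,711.12; interest $1,013.47 → $31,724.59; payment $3,992.16; balance $27,732.43
Installment 2: opening $27,732.43; interest $915.17 → $28,647.60; payment $3,992.16; balance $24,655.44
Installment 3: opening $24,655.44; interest $813.63 → $25,469.07; payment $3,992.16; balance $21,476.91
Installment 4: opening $21,476.91; interest $708.74 → $22,185.65; payment $3,992.16; balance $18,193.49
Installment 5: opening $18,193.49; interest $600.39 → $18,793.88; payment $3,992.16; balance $14,801.72
Installment 6: opening $14,801.72; interest $488.46 → $15,290.18; payment $3,992.16; balance $11,298.02
Installment 7: opening $11,298.02; interest $372.83 → $11,670.85; payment $3,992.16; balance $7,678.69
Installment 8: opening $7,678.69; interest $253.40 → $7,932.09; payment $3,992.16; balance $3,939.93
Installment 9: opening $3,939.93; interest $130.02 → $4,069.95; payment $3,992.16; balance $77.79
Installment 10: opening $77.79; interest $2.57 → $80.36; payment $80.36; balance $0.00
Total paid: $36,009.80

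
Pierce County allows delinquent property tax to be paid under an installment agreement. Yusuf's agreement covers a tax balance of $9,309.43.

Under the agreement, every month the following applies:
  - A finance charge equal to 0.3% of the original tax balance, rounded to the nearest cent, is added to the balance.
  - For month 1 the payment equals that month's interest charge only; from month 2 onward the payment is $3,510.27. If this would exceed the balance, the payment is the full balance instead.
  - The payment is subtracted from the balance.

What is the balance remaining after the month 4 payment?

Month 1: $9,309.43 +$27.93 interest = $9,337.36; pay $27.93 → $9,309.43
Month 2: $9,309.43 +$27.93 interest = $9,337.36; pay $3,510.27 → $5,827.09
Month 3: $5,827.09 +$27.93 interest = $5,855.02; pay $3,510.27 → $2,344.75
Month 4: $2,344.75 +$27.93 interest = $2,372.68; pay $2,372.68 → $0.00

$0.00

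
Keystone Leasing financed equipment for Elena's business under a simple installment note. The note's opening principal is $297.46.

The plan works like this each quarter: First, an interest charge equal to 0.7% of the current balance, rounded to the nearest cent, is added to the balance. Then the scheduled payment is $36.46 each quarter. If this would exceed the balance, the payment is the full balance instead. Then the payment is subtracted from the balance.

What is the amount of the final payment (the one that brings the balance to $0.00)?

$15.71

# | Opening | Interest | Payment | End bal
1 | $297.46 | $2.08 | $36.46 | $263.08
2 | $263.08 | $1.84 | $36.46 | $228.46
3 | $228.46 | $1.60 | $36.46 | $193.60
4 | $193.60 | $1.36 | $36.46 | $158.50
5 | $158.50 | $1.11 | $36.46 | $123.15
6 | $123.15 | $0.86 | $36.46 | $87.55
7 | $87.55 | $0.61 | $36.46 | $51.70
8 | $51.70 | $0.36 | $36.46 | $15.60
9 | $15.60 | $0.11 | $15.71 | $0.00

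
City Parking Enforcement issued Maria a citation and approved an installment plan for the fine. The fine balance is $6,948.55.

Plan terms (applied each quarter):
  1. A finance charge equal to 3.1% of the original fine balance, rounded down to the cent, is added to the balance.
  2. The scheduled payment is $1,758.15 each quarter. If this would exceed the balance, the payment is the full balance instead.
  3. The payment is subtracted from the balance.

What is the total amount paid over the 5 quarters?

$8,025.55

Quarter 1: opening $6,948.55; interest $215.40 → $7,163.95; payment $1,758.15; balance $5,405.80
Quarter 2: opening $5,405.80; interest $215.40 → $5,621.20; payment $1,758.15; balance $3,863.05
Quarter 3: opening $3,863.05; interest $215.40 → $4,078.45; payment $1,758.15; balance $2,320.30
Quarter 4: opening $2,320.30; interest $215.40 → $2,535.70; payment $1,758.15; balance $777.55
Quarter 5: opening $777.55; interest $215.40 → $992.95; payment $992.95; balance $0.00
Total paid: $8,025.55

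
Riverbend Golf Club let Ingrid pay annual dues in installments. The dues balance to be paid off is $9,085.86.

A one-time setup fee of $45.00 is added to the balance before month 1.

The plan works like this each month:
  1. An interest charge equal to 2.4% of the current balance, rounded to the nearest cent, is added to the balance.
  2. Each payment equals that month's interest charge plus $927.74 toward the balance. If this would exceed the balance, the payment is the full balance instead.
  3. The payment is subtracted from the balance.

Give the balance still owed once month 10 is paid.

# | Opening | Interest | Payment | End bal
1 | $9,130.86 | $219.14 | $1,146.88 | $8,203.12
2 | $8,203.12 | $196.87 | $1,124.61 | $7,275.38
3 | $7,275.38 | $174.61 | $1,102.35 | $6,347.64
4 | $6,347.64 | $152.34 | $1,080.08 | $5,419.90
5 | $5,419.90 | $130.08 | $1,057.82 | $4,492.16
6 | $4,492.16 | $107.81 | $1,035.55 | $3,564.42
7 | $3,564.42 | $85.55 | $1,013.29 | $2,636.68
8 | $2,636.68 | $63.28 | $991.02 | $1,708.94
9 | $1,708.94 | $41.01 | $968.75 | $781.20
10 | $781.20 | $18.75 | $799.95 | $0.00

$0.00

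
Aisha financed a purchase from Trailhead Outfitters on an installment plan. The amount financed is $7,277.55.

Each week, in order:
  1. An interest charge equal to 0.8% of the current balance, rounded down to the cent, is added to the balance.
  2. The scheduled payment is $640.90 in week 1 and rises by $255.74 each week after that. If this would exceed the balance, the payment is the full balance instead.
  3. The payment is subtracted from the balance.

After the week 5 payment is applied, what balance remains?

$1,739.19

Week 1: opening $7,277.55; interest $58.22 → $7,335.77; payment $640.90; balance $6,694.87
Week 2: opening $6,694.87; interest $53.55 → $6,748.42; payment $896.64; balance $5,851.78
Week 3: opening $5,851.78; interest $46.81 → $5,898.59; payment $1,152.38; balance $4,746.21
Week 4: opening $4,746.21; interest $37.96 → $4,784.17; payment $1,408.12; balance $3,376.05
Week 5: opening $3,376.05; interest $27.00 → $3,403.05; payment $1,663.86; balance $1,739.19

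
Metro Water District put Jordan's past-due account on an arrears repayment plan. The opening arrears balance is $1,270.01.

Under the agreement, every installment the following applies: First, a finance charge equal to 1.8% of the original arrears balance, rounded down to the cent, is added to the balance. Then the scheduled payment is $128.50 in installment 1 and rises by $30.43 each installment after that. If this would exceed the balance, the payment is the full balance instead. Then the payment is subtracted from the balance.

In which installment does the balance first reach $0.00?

Installment 1: opening $1,270.01; interest $22.86 → $1,292.87; payment $128.50; balance $1,164.37
Installment 2: opening $1,164.37; interest $22.86 → $1,187.23; payment $158.93; balance $1,028.30
Installment 3: opening $1,028.30; interest $22.86 → $1,051.16; payment $189.36; balance $861.80
Installment 4: opening $861.80; interest $22.86 → $884.66; payment $219.79; balance $664.87
Installment 5: opening $664.87; interest $22.86 → $687.73; payment $250.22; balance $437.51
Installment 6: opening $437.51; interest $22.86 → $460.37; payment $280.65; balance $179.72
Installment 7: opening $179.72; interest $22.86 → $202.58; payment $202.58; balance $0.00
Balance reaches $0.00 in installment 7.

7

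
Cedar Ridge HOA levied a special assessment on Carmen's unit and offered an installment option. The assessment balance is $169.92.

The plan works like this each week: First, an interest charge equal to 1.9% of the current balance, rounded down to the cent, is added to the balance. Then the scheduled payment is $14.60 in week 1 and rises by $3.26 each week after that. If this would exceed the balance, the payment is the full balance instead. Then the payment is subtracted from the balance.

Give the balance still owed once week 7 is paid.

Week 1: $169.92 +$3.22 interest = $173.14; pay $14.60 → $158.54
Week 2: $158.54 +$3.01 interest = $161.55; pay $17.86 → $143.69
Week 3: $143.69 +$2.73 interest = $146.42; pay $21.12 → $125.30
Week 4: $125.30 +$2.38 interest = $127.68; pay $24.38 → $103.30
Week 5: $103.30 +$1.96 interest = $105.26; pay $27.64 → $77.62
Week 6: $77.62 +$1.47 interest = $79.09; pay $30.90 → $48.19
Week 7: $48.19 +$0.91 interest = $49.10; pay $34.16 → $14.94

$14.94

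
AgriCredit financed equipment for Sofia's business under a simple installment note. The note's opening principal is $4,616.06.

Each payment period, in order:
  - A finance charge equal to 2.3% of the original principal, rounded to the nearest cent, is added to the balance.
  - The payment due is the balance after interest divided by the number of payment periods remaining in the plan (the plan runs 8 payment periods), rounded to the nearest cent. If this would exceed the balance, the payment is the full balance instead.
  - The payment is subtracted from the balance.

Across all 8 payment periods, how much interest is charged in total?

$849.36

Payment period 1: opening $4,616.06; interest $106.17 → $4,722.23; payment $590.28; balance $4,131.95
Payment period 2: opening $4,131.95; interest $106.17 → $4,238.12; payment $605.45; balance $3,632.67
Payment period 3: opening $3,632.67; interest $106.17 → $3,738.84; payment $623.14; balance $3,115.70
Payment period 4: opening $3,115.70; interest $106.17 → $3,221.87; payment $644.37; balance $2,577.50
Payment period 5: opening $2,577.50; interest $106.17 → $2,683.67; payment $670.92; balance $2,012.75
Payment period 6: opening $2,012.75; interest $106.17 → $2,118.92; payment $706.31; balance $1,412.61
Payment period 7: opening $1,412.61; interest $106.17 → $1,518.78; payment $759.39; balance $759.39
Payment period 8: opening $759.39; interest $106.17 → $865.56; payment $865.56; balance $0.00
Total interest: $106.17 + $106.17 + $106.17 + $106.17 + $106.17 + $106.17 + $106.17 + $106.17 = $849.36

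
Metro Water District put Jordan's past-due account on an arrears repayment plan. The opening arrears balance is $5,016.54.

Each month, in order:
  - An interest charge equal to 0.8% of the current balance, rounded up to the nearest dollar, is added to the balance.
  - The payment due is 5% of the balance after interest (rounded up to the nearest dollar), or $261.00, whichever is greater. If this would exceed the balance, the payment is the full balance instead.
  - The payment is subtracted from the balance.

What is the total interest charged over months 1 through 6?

Month 1: opening $5,016.54; interest $41.00 → $5,057.54; payment $261.00; balance $4,796.54
Month 2: opening $4,796.54; interest $39.00 → $4,835.54; payment $261.00; balance $4,574.54
Month 3: opening $4,574.54; interest $37.00 → $4,611.54; payment $261.00; balance $4,350.54
Month 4: opening $4,350.54; interest $35.00 → $4,385.54; payment $261.00; balance $4,124.54
Month 5: opening $4,124.54; interest $33.00 → $4,157.54; payment $261.00; balance $3,896.54
Month 6: opening $3,896.54; interest $32.00 → $3,928.54; payment $261.00; balance $3,667.54
Total interest: $41.00 + $39.00 + $37.00 + $35.00 + $33.00 + $32.00 = $217.00

$217.00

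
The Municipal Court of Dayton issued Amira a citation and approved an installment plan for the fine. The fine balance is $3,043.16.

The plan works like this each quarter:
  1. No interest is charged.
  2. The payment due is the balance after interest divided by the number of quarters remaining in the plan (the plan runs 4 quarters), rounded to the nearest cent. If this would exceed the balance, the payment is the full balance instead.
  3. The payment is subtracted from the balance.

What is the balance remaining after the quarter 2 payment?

$1,521.58

Quarter 1: opening $3,043.16; payment $760.79; balance $2,282.37
Quarter 2: opening $2,282.37; payment $760.79; balance $1,521.58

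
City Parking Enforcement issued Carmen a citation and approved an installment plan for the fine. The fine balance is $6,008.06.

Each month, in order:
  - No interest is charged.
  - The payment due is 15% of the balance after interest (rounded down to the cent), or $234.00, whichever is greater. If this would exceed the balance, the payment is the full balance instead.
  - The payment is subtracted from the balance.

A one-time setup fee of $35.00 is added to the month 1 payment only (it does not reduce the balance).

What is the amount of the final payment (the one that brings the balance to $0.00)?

$221.59

Month 1: opening $6,008.06; payment $901.20 (+ $35.00 fee); balance $5,106.86
Month 2: opening $5,106.86; payment $766.02; balance $4,340.84
Month 3: opening $4,340.84; payment $651.12; balance $3,689.72
Month 4: opening $3,689.72; payment $553.45; balance $3,136.27
Month 5: opening $3,136.27; payment $470.44; balance $2,665.83
Month 6: opening $2,665.83; payment $399.87; balance $2,265.96
Month 7: opening $2,265.96; payment $339.89; balance $1,926.07
Month 8: opening $1,926.07; payment $288.91; balance $1,637.16
Month 9: opening $1,637.16; payment $245.57; balance $1,391.59
Month 10: opening $1,391.59; payment $234.00; balance $1,157.59
Month 11: opening $1,157.59; payment $234.00; balance $923.59
Month 12: opening $923.59; payment $234.00; balance $689.59
Month 13: opening $689.59; payment $234.00; balance $455.59
Month 14: opening $455.59; payment $234.00; balance $221.59
Month 15: opening $221.59; payment $221.59; balance $0.00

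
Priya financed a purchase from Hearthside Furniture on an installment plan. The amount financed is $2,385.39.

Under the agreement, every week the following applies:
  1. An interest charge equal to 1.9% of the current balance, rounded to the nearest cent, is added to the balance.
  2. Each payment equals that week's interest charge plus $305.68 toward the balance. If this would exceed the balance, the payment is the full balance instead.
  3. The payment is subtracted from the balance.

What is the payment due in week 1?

# | Opening | Interest | Payment | End bal
1 | $2,385.39 | $45.32 | $351.00 | $2,079.71

$351.00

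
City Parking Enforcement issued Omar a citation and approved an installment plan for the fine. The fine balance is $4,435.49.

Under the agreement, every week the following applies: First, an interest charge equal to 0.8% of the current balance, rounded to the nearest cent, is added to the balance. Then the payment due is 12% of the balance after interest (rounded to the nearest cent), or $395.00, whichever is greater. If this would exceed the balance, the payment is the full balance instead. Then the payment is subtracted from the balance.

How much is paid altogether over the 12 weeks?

Week 1: opening $4,435.49; interest $35.48 → $4,470.97; payment $536.52; balance $3,934.45
Week 2: opening $3,934.45; interest $31.48 → $3,965.93; payment $475.91; balance $3,490.02
Week 3: opening $3,490.02; interest $27.92 → $3,517.94; payment $422.15; balance $3,095.79
Week 4: opening $3,095.79; interest $24.77 → $3,120.56; payment $395.00; balance $2,725.56
Week 5: opening $2,725.56; interest $21.80 → $2,747.36; payment $395.00; balance $2,352.36
Week 6: opening $2,352.36; interest $18.82 → $2,371.18; payment $395.00; balance $1,976.18
Week 7: opening $1,976.18; interest $15.81 → $1,991.99; payment $395.00; balance $1,596.99
Week 8: opening $1,596.99; interest $12.78 → $1,609.77; payment $395.00; balance $1,214.77
Week 9: opening $1,214.77; interest $9.72 → $1,224.49; payment $395.00; balance $829.49
Week 10: opening $829.49; interest $6.64 → $836.13; payment $395.00; balance $441.13
Week 11: opening $441.13; interest $3.53 → $444.66; payment $395.00; balance $49.66
Week 12: opening $49.66; interest $0.40 → $50.06; payment $50.06; balance $0.00
Total paid: $4,644.64

$4,644.64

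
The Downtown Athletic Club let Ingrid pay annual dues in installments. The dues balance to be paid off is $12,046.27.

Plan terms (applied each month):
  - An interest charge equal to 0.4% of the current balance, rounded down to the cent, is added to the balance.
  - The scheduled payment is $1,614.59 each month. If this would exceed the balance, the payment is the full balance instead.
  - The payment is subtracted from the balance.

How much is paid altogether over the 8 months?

$12,254.86

Month 1: $12,046.27 +$48.18 interest = $12,094.45; pay $1,614.59 → $10,479.86
Month 2: $10,479.86 +$41.91 interest = $10,521.77; pay $1,614.59 → $8,907.18
Month 3: $8,907.18 +$35.62 interest = $8,942.80; pay $1,614.59 → $7,328.21
Month 4: $7,328.21 +$29.31 interest = $7,357.52; pay $1,614.59 → $5,742.93
Month 5: $5,742.93 +$22.97 interest = $5,765.90; pay $1,614.59 → $4,151.31
Month 6: $4,151.31 +$16.60 interest = $4,167.91; pay $1,614.59 → $2,553.32
Month 7: $2,553.32 +$10.21 interest = $2,563.53; pay $1,614.59 → $948.94
Month 8: $948.94 +$3.79 interest = $952.73; pay $952.73 → $0.00
Total paid: $12,254.86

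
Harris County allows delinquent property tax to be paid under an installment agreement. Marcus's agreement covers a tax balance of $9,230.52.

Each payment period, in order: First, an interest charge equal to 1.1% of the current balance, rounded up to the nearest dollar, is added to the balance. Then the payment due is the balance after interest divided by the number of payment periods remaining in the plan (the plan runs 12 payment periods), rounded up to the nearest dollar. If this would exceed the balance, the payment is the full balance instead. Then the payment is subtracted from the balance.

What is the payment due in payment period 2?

$787.00

Payment period 1: $9,230.52 +$102.00 interest = $9,332.52; pay $778.00 → $8,554.52
Payment period 2: $8,554.52 +$95.00 interest = $8,649.52; pay $787.00 → $7,862.52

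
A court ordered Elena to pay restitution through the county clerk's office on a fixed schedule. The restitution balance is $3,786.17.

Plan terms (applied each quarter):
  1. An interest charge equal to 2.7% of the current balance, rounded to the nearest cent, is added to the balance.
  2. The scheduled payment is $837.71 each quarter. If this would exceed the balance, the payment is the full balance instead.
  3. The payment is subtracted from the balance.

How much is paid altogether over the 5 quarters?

# | Opening | Interest | Payment | End bal
1 | $3,786.17 | $102.23 | $837.71 | $3,050.69
2 | $3,050.69 | $82.37 | $837.71 | $2,295.35
3 | $2,295.35 | $61.97 | $837.71 | $1,519.61
4 | $1,519.61 | $41.03 | $837.71 | $722.93
5 | $722.93 | $19.52 | $742.45 | $0.00
Total paid: $4,093.29

$4,093.29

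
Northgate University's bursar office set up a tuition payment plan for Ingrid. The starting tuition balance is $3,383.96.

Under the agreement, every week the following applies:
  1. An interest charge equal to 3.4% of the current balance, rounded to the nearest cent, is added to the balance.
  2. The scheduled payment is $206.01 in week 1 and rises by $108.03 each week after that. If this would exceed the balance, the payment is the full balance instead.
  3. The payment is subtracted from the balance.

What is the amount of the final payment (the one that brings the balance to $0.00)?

$286.27

Week 1: $3,383.96 +$115.05 interest = $3,499.01; pay $206.01 → $3,293.00
Week 2: $3,293.00 +$111.96 interest = $3,404.96; pay $314.04 → $3,090.92
Week 3: $3,090.92 +$105.09 interest = $3,196.01; pay $422.07 → $2,773.94
Week 4: $2,773.94 +$94.31 interest = $2,868.25; pay $530.10 → $2,338.15
Week 5: $2,338.15 +$79.50 interest = $2,417.65; pay $638.13 → $1,779.52
Week 6: $1,779.52 +$60.50 interest = $1,840.02; pay $746.16 → $1,093.86
Week 7: $1,093.86 +$37.19 interest = $1,131.05; pay $854.19 → $276.86
Week 8: $276.86 +$9.41 interest = $286.27; pay $286.27 → $0.00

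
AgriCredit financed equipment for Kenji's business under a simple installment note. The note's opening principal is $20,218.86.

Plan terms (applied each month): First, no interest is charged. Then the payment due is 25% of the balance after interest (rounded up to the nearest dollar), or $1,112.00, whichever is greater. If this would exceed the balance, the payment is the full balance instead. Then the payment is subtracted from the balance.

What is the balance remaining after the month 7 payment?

$2,484.86

Month 1: $20,218.86 − $5,055.00 → $15,163.86
Month 2: $15,163.86 − $3,791.00 → $11,372.86
Month 3: $11,372.86 − $2,844.00 → $8,528.86
Month 4: $8,528.86 − $2,133.00 → $6,395.86
Month 5: $6,395.86 − $1,599.00 → $4,796.86
Month 6: $4,796.86 − $1,200.00 → $3,596.86
Month 7: $3,596.86 − $1,112.00 → $2,484.86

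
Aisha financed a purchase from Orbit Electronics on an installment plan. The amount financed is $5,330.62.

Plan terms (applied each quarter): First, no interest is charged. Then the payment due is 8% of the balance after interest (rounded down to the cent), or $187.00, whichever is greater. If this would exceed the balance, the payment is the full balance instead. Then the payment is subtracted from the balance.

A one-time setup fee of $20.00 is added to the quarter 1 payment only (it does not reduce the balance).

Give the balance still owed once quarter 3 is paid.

$4,150.91

# | Opening | Payment | Fee | End bal
1 | $5,330.62 | $426.44 | $20.00 | $4,904.18
2 | $4,904.18 | $392.33 | — | $4,511.85
3 | $4,511.85 | $360.94 | — | $4,150.91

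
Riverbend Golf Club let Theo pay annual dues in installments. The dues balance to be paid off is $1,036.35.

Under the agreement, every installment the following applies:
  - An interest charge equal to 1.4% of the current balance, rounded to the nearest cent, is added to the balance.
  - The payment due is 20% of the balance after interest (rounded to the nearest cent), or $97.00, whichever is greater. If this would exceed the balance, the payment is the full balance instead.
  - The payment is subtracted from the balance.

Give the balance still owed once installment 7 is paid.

$172.79

# | Opening | Interest | Payment | End bal
1 | $1,036.35 | $14.51 | $210.17 | $840.69
2 | $840.69 | $11.77 | $170.49 | $681.97
3 | $681.97 | $9.55 | $138.30 | $553.22
4 | $553.22 | $7.75 | $112.19 | $448.78
5 | $448.78 | $6.28 | $97.00 | $358.06
6 | $358.06 | $5.01 | $97.00 | $266.07
7 | $266.07 | $3.72 | $97.00 | $172.79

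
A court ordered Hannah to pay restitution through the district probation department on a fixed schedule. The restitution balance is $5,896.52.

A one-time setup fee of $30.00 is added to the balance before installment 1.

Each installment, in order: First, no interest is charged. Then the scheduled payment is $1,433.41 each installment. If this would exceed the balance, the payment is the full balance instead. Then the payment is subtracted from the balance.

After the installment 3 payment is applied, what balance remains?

Installment 1: opening $5,926.52; payment $1,433.41; balance $4,493.11
Installment 2: opening $4,493.11; payment $1,433.41; balance $3,059.70
Installment 3: opening $3,059.70; payment $1,433.41; balance $1,626.29

$1,626.29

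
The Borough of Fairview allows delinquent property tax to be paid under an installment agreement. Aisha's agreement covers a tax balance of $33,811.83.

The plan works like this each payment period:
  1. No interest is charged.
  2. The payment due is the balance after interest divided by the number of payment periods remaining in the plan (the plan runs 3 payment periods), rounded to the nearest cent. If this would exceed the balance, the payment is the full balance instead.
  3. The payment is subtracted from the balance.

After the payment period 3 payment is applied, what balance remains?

$0.00

# | Opening | Payment | End bal
1 | $33,811.83 | $11,270.61 | $22,541.22
2 | $22,541.22 | $11,270.61 | $11,270.61
3 | $11,270.61 | $11,270.61 | $0.00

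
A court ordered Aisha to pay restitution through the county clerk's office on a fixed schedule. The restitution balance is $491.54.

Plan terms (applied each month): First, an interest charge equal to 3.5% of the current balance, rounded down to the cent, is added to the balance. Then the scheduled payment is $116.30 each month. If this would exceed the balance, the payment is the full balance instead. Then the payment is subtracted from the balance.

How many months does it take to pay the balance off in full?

Month 1: opening $491.54; interest $17.20 → $508.74; payment $116.30; balance $392.44
Month 2: opening $392.44; interest $13.73 → $406.17; payment $116.30; balance $289.87
Month 3: opening $289.87; interest $10.14 → $300.01; payment $116.30; balance $183.71
Month 4: opening $183.71; interest $6.42 → $190.13; payment $116.30; balance $73.83
Month 5: opening $73.83; interest $2.58 → $76.41; payment $76.41; balance $0.00
Balance reaches $0.00 in month 5.

5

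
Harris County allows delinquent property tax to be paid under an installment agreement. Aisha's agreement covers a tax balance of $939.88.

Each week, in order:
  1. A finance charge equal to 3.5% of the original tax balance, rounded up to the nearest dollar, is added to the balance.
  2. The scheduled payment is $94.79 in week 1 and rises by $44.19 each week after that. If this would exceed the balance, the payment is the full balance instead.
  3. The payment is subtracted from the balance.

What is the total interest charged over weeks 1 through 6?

$198.00

# | Opening | Interest | Payment | End bal
1 | $939.88 | $33.00 | $94.79 | $878.09
2 | $878.09 | $33.00 | $138.98 | $772.11
3 | $772.11 | $33.00 | $183.17 | $621.94
4 | $621.94 | $33.00 | $227.36 | $427.58
5 | $427.58 | $33.00 | $271.55 | $189.03
6 | $189.03 | $33.00 | $222.03 | $0.00
Total interest: $33.00 + $33.00 + $33.00 + $33.00 + $33.00 + $33.00 = $198.00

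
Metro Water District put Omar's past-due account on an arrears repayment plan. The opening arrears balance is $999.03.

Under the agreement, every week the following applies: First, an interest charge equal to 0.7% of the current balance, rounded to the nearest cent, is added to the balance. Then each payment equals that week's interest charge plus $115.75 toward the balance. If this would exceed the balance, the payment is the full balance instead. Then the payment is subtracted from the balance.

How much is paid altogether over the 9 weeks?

Week 1: $999.03 +$6.99 interest = $1,006.02; pay $122.74 → $883.28
Week 2: $883.28 +$6.18 interest = $889.46; pay $121.93 → $767.53
Week 3: $767.53 +$5.37 interest = $772.90; pay $121.12 → $651.78
Week 4: $651.78 +$4.56 interest = $656.34; pay $120.31 → $536.03
Week 5: $536.03 +$3.75 interest = $539.78; pay $119.50 → $420.28
Week 6: $420.28 +$2.94 interest = $423.22; pay $118.69 → $304.53
Week 7: $304.53 +$2.13 interest = $306.66; pay $117.88 → $188.78
Week 8: $188.78 +$1.32 interest = $190.10; pay $117.07 → $73.03
Week 9: $73.03 +$0.51 interest = $73.54; pay $73.54 → $0.00
Total paid: $1,032.78

$1,032.78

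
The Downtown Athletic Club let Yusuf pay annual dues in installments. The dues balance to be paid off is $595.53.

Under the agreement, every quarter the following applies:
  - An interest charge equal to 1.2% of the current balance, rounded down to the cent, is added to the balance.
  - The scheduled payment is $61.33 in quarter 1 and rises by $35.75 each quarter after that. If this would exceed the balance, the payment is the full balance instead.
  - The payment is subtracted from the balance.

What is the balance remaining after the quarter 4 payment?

$158.61

Quarter 1: opening $595.53; interest $7.14 → $602.67; payment $61.33; balance $541.34
Quarter 2: opening $541.34; interest $6.49 → $547.83; payment $97.08; balance $450.75
Quarter 3: opening $450.75; interest $5.40 → $456.15; payment $132.83; balance $323.32
Quarter 4: opening $323.32; interest $3.87 → $327.19; payment $168.58; balance $158.61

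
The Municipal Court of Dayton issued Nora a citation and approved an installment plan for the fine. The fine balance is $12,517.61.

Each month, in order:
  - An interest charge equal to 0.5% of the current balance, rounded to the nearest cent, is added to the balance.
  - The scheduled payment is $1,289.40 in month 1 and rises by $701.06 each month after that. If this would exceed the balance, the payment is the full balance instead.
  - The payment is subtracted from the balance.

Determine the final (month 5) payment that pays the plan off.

Month 1: $12,517.61 +$62.59 interest = $12,580.20; pay $1,289.40 → $11,290.80
Month 2: $11,290.80 +$56.45 interest = $11,347.25; pay $1,990.46 → $9,356.79
Month 3: $9,356.79 +$46.78 interest = $9,403.57; pay $2,691.52 → $6,712.05
Month 4: $6,712.05 +$33.56 interest = $6,745.61; pay $3,392.58 → $3,353.03
Month 5: $3,353.03 +$16.77 interest = $3,369.80; pay $3,369.80 → $0.00

$3,369.80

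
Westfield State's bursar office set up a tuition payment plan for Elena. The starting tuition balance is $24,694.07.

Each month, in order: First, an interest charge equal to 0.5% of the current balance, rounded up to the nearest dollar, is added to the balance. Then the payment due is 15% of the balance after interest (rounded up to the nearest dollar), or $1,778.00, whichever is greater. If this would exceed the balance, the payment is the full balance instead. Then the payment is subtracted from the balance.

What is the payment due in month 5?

$1,983.00

Month 1: $24,694.07 +$124.00 interest = $24,818.07; pay $3,723.00 → $21,095.07
Month 2: $21,095.07 +$106.00 interest = $21,201.07; pay $3,181.00 → $18,020.07
Month 3: $18,020.07 +$91.00 interest = $18,111.07; pay $2,717.00 → $15,394.07
Month 4: $15,394.07 +$77.00 interest = $15,471.07; pay $2,321.00 → $13,150.07
Month 5: $13,150.07 +$66.00 interest = $13,216.07; pay $1,983.00 → $11,233.07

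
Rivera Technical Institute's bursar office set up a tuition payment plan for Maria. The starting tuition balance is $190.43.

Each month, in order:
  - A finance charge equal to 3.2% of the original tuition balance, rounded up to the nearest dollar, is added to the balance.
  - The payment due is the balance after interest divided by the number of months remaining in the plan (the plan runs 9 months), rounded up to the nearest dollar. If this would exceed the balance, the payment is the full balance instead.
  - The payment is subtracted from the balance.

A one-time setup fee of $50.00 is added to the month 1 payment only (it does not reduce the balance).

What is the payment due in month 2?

Month 1: opening $190.43; interest $7.00 → $197.43; payment $22.00 (+ $50.00 fee); balance $175.43
Month 2: opening $175.43; interest $7.00 → $182.43; payment $23.00; balance $159.43

$23.00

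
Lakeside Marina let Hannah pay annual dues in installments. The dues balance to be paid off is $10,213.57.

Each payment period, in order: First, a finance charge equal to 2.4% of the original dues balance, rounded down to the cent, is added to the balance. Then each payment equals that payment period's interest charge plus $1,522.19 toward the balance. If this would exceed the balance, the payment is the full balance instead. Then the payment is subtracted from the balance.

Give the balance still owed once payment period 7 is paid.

$0.00

Payment period 1: opening $10,213.57; interest $245.12 → $10,458.69; payment $1,767.31; balance $8,691.38
Payment period 2: opening $8,691.38; interest $245.12 → $8,936.50; payment $1,767.31; balance $7,169.19
Payment period 3: opening $7,169.19; interest $245.12 → $7,414.31; payment $1,767.31; balance $5,647.00
Payment period 4: opening $5,647.00; interest $245.12 → $5,892.12; payment $1,767.31; balance $4,124.81
Payment period 5: opening $4,124.81; interest $245.12 → $4,369.93; payment $1,767.31; balance $2,602.62
Payment period 6: opening $2,602.62; interest $245.12 → $2,847.74; payment $1,767.31; balance $1,080.43
Payment period 7: opening $1,080.43; interest $245.12 → $1,325.55; payment $1,325.55; balance $0.00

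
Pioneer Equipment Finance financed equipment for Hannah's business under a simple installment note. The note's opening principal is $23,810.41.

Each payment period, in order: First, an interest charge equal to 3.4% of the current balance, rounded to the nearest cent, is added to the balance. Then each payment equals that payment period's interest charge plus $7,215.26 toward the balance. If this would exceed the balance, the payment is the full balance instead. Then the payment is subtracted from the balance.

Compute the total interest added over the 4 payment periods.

Payment period 1: opening $23,810.41; interest $809.55 → $24,619.96; payment $8,024.81; balance $16,595.15
Payment period 2: opening $16,595.15; interest $564.24 → $17,159.39; payment $7,779.50; balance $9,379.89
Payment period 3: opening $9,379.89; interest $318.92 → $9,698.81; payment $7,534.18; balance $2,164.63
Payment period 4: opening $2,164.63; interest $73.60 → $2,238.23; payment $2,238.23; balance $0.00
Total interest: $809.55 + $564.24 + $318.92 + $73.60 = $1,766.31

$1,766.31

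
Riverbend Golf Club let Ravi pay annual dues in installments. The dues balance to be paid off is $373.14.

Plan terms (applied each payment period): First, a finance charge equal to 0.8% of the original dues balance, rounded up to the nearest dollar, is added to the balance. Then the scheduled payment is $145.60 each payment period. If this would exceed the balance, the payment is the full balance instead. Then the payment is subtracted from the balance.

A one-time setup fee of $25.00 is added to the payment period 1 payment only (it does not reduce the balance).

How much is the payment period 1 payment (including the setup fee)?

$170.60

Payment period 1: opening $373.14; interest $3.00 → $376.14; payment $145.60 (+ $25.00 fee); balance $230.54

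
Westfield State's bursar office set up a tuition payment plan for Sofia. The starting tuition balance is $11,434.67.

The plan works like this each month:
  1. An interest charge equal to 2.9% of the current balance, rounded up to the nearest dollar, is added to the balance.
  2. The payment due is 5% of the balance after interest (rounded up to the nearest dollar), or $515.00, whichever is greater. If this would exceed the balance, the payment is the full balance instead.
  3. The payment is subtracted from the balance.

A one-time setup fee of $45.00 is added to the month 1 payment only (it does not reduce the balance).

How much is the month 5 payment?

$538.00

Month 1: $11,434.67 +$332.00 interest = $11,766.67; pay $589.00 (+ $45.00 fee) → $11,177.67
Month 2: $11,177.67 +$325.00 interest = $11,502.67; pay $576.00 → $10,926.67
Month 3: $10,926.67 +$317.00 interest = $11,243.67; pay $563.00 → $10,680.67
Month 4: $10,680.67 +$310.00 interest = $10,990.67; pay $550.00 → $10,440.67
Month 5: $10,440.67 +$303.00 interest = $10,743.67; pay $538.00 → $10,205.67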